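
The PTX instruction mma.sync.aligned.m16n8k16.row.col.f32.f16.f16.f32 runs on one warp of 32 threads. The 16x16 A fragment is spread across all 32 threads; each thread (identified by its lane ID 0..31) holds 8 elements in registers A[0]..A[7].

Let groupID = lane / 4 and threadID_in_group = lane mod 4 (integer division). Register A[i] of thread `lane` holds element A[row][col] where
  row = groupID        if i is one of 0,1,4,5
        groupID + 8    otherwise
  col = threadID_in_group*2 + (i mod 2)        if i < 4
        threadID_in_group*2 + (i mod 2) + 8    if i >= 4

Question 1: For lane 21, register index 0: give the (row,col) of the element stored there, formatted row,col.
21: gr=5,th=1
[0] (5+0,1*2+0+0) = (5,2)

5,2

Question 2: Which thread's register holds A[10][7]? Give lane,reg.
11,3

r=10→G=2,rhi=1  c=7→chi=0,T=3,p=1
L=2*4+3=11  i=0*4+1*2+1=3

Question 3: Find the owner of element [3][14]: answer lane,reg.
r=3->g=3,rb=0  c=14->cb=1,t=3,b0=0
L=3*4+3=15  i=1*4+0*2+0=4

15,4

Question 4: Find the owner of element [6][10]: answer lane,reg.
25,4

r:6=>grp=6,rB=0  c:10=>cB=1,tig=1,lo=0
L=6*4+1=25  i=1*4+0*2+0=4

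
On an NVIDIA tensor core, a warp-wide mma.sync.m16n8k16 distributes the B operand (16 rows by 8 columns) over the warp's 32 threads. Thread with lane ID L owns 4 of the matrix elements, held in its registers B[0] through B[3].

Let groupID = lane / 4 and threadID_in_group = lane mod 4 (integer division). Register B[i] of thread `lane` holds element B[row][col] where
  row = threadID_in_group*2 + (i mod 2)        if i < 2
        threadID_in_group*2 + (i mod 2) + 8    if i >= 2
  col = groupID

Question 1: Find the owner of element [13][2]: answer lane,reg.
10,3

c=2→G=2  r=13→rhi=1,T=2,p=1
L=2*4+2=10  i=1*2+1=3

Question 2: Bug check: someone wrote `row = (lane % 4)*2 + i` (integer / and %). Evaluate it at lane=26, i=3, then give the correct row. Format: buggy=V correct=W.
buggy=7 correct=13

`(lane % 4)*2 + i`[26,3]->7
L=26->gid=26>>2=6, tid=26&3=2
[3]->row 2·2+1+8=13  col gid=6
row: 7 vs 13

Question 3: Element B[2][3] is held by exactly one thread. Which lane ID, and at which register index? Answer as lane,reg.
c: 3->gid=3  r: 2->r8=0,tid=1,i&1=0
L=3*4+1=13  i=0*2+0=0

13,0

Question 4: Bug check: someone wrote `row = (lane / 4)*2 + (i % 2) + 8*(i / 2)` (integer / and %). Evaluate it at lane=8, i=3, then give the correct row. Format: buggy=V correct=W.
buggy=13 correct=9

`(lane / 4)*2 + (i % 2) + 8*(i / 2)`[8,3]⇒13
lane 8⇒8/4=2, 8 mod 4=0
i=3  r:2·0+1+8⇒9  c:2
row: 13 vs 9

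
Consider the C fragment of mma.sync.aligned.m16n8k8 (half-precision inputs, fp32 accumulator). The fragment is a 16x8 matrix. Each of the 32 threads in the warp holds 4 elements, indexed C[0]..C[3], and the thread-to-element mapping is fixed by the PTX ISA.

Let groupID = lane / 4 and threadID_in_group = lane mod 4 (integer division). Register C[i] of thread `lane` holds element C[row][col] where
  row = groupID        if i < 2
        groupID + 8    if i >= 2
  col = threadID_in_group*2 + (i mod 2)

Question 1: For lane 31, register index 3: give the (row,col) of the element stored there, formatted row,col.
L=31→G=31>>2=7, T=31&3=3
[3]→row 7+8=15  col 3·2+1=7

15,7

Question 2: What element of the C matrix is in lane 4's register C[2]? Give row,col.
9,0

L=4→G=4>>2=1, T=4&3=0
[2]→row 1+8=9  col 0·2+0=0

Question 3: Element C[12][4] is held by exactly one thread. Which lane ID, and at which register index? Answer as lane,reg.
18,2

r: 12->gid=4,r8=1  c: 4->tid=2,i&1=0
L=4*4+2=18  i=1*2+0=2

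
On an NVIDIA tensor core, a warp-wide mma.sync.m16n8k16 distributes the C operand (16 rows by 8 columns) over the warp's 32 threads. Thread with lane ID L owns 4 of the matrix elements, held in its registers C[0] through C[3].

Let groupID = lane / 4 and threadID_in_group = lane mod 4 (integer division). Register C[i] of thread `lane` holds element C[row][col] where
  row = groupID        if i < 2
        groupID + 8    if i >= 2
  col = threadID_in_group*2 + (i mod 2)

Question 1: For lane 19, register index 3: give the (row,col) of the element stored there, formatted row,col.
12,7

lane 19: grp=4 (19/4), tig=3 (19%4)
i=3: r=4+8=12, c=3*2+1=7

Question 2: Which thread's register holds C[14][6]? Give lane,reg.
r=14⇒gr=6,Rb=1  c=6⇒th=3,odd=0
L=6*4+3=27  i=1*2+0=2

27,2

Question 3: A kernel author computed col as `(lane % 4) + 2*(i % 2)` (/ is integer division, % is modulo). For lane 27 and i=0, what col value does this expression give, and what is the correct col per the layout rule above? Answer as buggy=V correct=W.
buggy=3 correct=6

`(lane % 4) + 2*(i % 2)`[27,0]⇒3
27: gr=6,th=3
[0] (6+0,3*2+0) = (6,6)
col: 3 vs 6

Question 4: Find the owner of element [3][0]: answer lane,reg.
12,0

r:3=>grp=3,rB=0  c:0=>tig=0,lo=0
L=3*4+0=12  i=0*2+0=0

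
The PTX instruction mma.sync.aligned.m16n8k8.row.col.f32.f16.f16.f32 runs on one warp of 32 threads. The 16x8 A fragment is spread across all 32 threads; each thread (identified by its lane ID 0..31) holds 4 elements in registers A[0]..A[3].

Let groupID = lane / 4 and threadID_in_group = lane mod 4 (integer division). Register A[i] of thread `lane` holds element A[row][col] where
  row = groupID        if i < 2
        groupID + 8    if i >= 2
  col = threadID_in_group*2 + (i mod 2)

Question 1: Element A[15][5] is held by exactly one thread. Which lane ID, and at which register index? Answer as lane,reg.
r=15⇒gr=7,Rb=1  c=5⇒th=2,odd=1
L=7*4+2=30  i=1*2+1=3

30,3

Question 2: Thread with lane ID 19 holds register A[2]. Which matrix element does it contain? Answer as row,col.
12,6

lane 19=>19/4=4, 19 mod 4=3
i=2  r:4+8=>12  c:2·3+0=>6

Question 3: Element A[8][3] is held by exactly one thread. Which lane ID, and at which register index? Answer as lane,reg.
1,3

r: 8->gid=0,r8=1  c: 3->tid=1,i&1=1
L=0*4+1=1  i=1*2+1=3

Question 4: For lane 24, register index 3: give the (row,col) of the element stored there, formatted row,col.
14,1

lane 24: grp=6 (24/4), tig=0 (24%4)
i=3: r=6+8=14, c=0*2+1=1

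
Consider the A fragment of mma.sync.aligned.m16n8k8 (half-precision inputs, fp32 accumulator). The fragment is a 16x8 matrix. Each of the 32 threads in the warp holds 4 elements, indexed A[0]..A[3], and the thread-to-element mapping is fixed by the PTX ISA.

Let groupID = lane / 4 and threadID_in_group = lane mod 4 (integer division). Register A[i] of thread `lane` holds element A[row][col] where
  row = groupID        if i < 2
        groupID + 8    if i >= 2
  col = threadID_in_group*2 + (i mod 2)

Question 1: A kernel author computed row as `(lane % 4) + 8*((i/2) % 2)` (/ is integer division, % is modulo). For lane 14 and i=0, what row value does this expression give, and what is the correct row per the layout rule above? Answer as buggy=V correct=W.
buggy=2 correct=3

`(lane % 4) + 8*((i/2) % 2)`[14,0]→2
lane 14: G=3 (14/4), T=2 (14%4)
i=0: r=3+0=3, c=2*2+0=4
row: 2 vs 3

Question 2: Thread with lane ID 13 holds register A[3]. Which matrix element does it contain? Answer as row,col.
11,3

lane 13: G=3 (13/4), T=1 (13%4)
i=3: r=3+8=11, c=1*2+1=3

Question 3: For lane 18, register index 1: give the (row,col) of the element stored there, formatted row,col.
4,5

lane 18: g=4 (18/4), t=2 (18%4)
i=1: r=4+0=4, c=2*2+1=5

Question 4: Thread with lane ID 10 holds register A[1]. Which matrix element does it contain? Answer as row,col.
2,5

L=10->gid=10>>2=2, tid=10&3=2
[1]->row 2+0=2  col 2·2+1=5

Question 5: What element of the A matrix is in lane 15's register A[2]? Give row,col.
11,6

lane 15: gr=3 (15/4), th=3 (15%4)
i=2: r=3+8=11, c=3*2+0=6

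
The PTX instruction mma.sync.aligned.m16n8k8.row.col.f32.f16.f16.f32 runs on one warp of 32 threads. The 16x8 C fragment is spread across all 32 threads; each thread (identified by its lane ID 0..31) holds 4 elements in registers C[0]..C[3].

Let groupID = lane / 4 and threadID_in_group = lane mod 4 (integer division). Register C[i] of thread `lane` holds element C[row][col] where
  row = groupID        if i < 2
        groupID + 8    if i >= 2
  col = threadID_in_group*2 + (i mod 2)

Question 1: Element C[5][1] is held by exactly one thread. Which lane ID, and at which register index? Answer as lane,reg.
r: 5->gid=5,r8=0  c: 1->tid=0,i&1=1
L=5*4+0=20  i=0*2+1=1

20,1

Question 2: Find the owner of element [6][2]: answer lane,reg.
r=6→G=6,rhi=0  c=2→T=1,p=0
L=6*4+1=25  i=0*2+0=0

25,0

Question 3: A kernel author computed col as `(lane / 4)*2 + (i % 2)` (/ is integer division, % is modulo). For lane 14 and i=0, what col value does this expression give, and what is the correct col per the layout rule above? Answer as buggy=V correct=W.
buggy=6 correct=4

`(lane / 4)*2 + (i % 2)`[14,0]=>6
14: grp=3,tig=2
[0] (3+0,2*2+0) = (3,4)
col: 6 vs 4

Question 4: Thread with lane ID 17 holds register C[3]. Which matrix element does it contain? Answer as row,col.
12,3

17: gr=4,th=1
[3] (4+8,1*2+1) = (12,3)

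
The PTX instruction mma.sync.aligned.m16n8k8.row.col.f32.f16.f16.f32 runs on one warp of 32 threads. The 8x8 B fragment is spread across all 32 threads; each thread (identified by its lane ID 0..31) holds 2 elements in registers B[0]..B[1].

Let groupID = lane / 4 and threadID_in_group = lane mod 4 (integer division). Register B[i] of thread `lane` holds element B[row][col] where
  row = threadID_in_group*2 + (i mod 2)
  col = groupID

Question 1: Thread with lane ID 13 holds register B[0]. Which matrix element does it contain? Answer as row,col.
lane 13: g=3 (13/4), t=1 (13%4)
i=0: r=1*2+0=2, c=g=3

2,3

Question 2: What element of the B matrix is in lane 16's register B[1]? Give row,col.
1,4

lane 16: G=4 (16/4), T=0 (16%4)
i=1: r=0*2+1=1, c=G=4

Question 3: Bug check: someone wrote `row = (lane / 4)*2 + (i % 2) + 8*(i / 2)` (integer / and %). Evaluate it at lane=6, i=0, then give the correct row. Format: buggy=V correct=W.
buggy=2 correct=4

`(lane / 4)*2 + (i % 2) + 8*(i / 2)`[6,0]⇒2
6: gr=1,th=2
[0] (2*2+0,1) = (4,1)
row: 2 vs 4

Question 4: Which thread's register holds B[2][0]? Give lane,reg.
1,0

c=0->g=0  r=2->t=1,b0=0
L=0*4+1=1  i=0=0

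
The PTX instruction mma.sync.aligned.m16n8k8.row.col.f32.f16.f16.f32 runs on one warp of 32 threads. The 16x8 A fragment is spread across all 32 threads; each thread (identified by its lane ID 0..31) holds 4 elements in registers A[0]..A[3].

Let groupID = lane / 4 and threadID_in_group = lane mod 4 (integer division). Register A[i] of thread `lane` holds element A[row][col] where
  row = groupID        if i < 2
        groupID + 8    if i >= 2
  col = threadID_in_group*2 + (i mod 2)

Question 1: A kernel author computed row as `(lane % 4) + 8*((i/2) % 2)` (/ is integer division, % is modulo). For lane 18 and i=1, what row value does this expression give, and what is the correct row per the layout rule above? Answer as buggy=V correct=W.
buggy=2 correct=4

`(lane % 4) + 8*((i/2) % 2)`[18,1]→2
lane 18→18/4=4, 18 mod 4=2
i=1  r:4+0→4  c:2·2+1→5
row: 2 vs 4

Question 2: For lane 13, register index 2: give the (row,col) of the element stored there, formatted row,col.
lane 13: g=3 (13/4), t=1 (13%4)
i=2: r=3+8=11, c=1*2+0=2

11,2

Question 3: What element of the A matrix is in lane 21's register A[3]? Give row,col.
lane 21: grp=5 (21/4), tig=1 (21%4)
i=3: r=5+8=13, c=1*2+1=3

13,3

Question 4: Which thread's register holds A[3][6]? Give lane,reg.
15,0

r=3->g=3,rb=0  c=6->t=3,b0=0
L=3*4+3=15  i=0*2+0=0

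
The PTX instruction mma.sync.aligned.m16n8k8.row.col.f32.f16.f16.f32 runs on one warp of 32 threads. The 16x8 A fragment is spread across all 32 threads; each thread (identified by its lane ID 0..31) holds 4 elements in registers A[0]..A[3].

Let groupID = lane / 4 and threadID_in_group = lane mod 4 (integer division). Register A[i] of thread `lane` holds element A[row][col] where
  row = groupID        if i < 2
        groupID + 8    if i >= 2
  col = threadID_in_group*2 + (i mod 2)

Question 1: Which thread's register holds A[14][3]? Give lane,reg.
25,3

r=14→G=6,rhi=1  c=3→T=1,p=1
L=6*4+1=25  i=1*2+1=3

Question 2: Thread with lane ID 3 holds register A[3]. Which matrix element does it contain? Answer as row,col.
8,7

L=3⇒gr=3>>2=0, th=3&3=3
[3]⇒row 0+8=8  col 3·2+1=7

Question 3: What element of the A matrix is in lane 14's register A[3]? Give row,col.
L=14⇒gr=14>>2=3, th=14&3=2
[3]⇒row 3+8=11  col 2·2+1=5

11,5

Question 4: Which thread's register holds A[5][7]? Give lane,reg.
r=5⇒gr=5,Rb=0  c=7⇒th=3,odd=1
L=5*4+3=23  i=0*2+1=1

23,1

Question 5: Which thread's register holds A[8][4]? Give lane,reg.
2,2

r=8⇒gr=0,Rb=1  c=4⇒th=2,odd=0
L=0*4+2=2  i=1*2+0=2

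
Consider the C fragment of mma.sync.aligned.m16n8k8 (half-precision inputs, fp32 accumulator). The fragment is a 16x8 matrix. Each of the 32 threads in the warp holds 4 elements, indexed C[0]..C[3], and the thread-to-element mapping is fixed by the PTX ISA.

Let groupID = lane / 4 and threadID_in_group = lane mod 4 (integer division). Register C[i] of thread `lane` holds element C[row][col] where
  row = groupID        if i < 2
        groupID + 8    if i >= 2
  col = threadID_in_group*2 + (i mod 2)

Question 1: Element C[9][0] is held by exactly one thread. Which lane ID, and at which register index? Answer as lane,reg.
4,2

r=9⇒gr=1,Rb=1  c=0⇒th=0,odd=0
L=1*4+0=4  i=1*2+0=2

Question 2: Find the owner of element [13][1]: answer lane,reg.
r=13→G=5,rhi=1  c=1→T=0,p=1
L=5*4+0=20  i=1*2+1=3

20,3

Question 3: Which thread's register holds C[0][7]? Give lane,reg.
3,1

r: 0->gid=0,r8=0  c: 7->tid=3,i&1=1
L=0*4+3=3  i=0*2+1=1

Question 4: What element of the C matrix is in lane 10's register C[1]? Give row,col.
L=10->g=10>>2=2, t=10&3=2
[1]->row 2+0=2  col 2·2+1=5

2,5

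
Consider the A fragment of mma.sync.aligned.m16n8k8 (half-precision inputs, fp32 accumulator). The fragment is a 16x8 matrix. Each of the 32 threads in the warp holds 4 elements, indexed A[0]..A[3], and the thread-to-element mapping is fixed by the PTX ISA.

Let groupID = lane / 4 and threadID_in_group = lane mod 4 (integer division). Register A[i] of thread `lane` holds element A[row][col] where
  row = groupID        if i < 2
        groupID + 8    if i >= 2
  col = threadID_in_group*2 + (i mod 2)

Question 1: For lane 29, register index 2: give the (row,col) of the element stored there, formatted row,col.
29: G=7,T=1
[2] (7+8,1*2+0) = (15,2)

15,2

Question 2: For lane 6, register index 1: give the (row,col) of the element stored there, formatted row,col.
lane 6⇒6/4=1, 6 mod 4=2
i=1  r:1+0⇒1  c:2·2+1⇒5

1,5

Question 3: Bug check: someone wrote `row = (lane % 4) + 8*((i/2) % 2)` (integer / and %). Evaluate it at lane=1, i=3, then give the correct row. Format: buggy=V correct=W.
buggy=9 correct=8

`(lane % 4) + 8*((i/2) % 2)`[1,3]→9
1: G=0,T=1
[3] (0+8,1*2+1) = (8,3)
row: 9 vs 8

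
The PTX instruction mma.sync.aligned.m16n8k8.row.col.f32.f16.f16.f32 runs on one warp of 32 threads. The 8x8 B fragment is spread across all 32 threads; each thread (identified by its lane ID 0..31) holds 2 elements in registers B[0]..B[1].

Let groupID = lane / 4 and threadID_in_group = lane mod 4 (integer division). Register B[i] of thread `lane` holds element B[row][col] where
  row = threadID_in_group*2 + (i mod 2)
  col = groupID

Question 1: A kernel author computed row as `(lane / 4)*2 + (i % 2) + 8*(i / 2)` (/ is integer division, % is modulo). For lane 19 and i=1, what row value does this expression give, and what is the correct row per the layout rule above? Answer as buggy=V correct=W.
`(lane / 4)*2 + (i % 2) + 8*(i / 2)`[19,1]->9
L=19->gid=19>>2=4, tid=19&3=3
[1]->row 3·2+1=7  col gid=4
row: 9 vs 7

buggy=9 correct=7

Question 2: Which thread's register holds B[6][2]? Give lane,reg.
c:2=>grp=2  r:6=>tig=3,lo=0
L=2*4+3=11  i=0=0

11,0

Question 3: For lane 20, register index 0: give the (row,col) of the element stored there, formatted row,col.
0,5

20: G=5,T=0
[0] (0*2+0,5) = (0,5)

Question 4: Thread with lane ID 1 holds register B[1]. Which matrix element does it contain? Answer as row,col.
3,0

lane 1: g=0 (1/4), t=1 (1%4)
i=1: r=1*2+1=3, c=g=0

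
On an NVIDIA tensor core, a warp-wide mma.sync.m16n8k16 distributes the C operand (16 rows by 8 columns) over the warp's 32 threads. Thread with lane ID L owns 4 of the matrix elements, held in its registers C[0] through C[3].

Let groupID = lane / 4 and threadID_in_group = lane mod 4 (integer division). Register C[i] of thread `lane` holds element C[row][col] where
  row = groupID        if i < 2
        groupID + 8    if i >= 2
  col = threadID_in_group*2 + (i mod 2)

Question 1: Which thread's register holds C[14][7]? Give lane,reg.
27,3

r=14⇒gr=6,Rb=1  c=7⇒th=3,odd=1
L=6*4+3=27  i=1*2+1=3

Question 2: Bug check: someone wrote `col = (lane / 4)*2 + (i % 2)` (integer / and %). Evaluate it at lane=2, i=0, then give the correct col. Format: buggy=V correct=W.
buggy=0 correct=4

`(lane / 4)*2 + (i % 2)`[2,0]→0
2: G=0,T=2
[0] (0+0,2*2+0) = (0,4)
col: 0 vs 4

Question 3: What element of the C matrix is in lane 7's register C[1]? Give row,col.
lane 7: gid=1 (7/4), tid=3 (7%4)
i=1: r=1+0=1, c=3*2+1=7

1,7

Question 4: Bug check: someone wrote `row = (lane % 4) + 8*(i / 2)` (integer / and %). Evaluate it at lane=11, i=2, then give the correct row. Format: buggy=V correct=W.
buggy=11 correct=10

`(lane % 4) + 8*(i / 2)`[11,2]⇒11
lane 11⇒11/4=2, 11 mod 4=3
i=2  r:2+8⇒10  c:2·3+0⇒6
row: 11 vs 10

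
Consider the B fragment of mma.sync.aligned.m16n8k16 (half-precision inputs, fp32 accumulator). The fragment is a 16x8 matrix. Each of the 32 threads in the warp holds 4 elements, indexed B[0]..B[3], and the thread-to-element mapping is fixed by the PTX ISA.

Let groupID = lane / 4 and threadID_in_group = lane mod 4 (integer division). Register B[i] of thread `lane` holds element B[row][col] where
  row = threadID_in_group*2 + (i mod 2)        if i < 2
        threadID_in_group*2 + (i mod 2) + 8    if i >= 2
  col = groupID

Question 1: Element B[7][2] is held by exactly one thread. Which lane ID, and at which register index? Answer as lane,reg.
c: 2->gid=2  r: 7->r8=0,tid=3,i&1=1
L=2*4+3=11  i=0*2+1=1

11,1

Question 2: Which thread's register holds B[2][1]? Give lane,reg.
5,0

c=1⇒gr=1  r=2⇒Rb=0,th=1,odd=0
L=1*4+1=5  i=0*2+0=0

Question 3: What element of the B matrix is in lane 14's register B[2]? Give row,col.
12,3

lane 14: grp=3 (14/4), tig=2 (14%4)
i=2: r=2*2+0+8=12, c=grp=3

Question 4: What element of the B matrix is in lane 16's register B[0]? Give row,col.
0,4

L=16->gid=16>>2=4, tid=16&3=0
[0]->row 0·2+0+0=0  col gid=4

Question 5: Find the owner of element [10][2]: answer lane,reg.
9,2

c=2→G=2  r=10→rhi=1,T=1,p=0
L=2*4+1=9  i=1*2+0=2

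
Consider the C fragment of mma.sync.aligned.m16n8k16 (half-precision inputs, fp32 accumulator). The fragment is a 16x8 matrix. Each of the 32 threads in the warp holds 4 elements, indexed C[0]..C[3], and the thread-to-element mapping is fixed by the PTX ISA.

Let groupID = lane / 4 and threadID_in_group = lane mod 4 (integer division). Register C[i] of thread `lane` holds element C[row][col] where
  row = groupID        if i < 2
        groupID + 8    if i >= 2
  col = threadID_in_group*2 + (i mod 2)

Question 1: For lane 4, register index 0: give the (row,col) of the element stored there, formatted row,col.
4: gr=1,th=0
[0] (1+0,0*2+0) = (1,0)

1,0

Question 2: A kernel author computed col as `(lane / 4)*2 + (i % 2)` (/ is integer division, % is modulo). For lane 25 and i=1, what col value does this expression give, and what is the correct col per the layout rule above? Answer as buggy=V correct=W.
`(lane / 4)*2 + (i % 2)`[25,1]→13
25: G=6,T=1
[1] (6+0,1*2+1) = (6,3)
col: 13 vs 3

buggy=13 correct=3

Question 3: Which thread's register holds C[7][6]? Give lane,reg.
r: 7->gid=7,r8=0  c: 6->tid=3,i&1=0
L=7*4+3=31  i=0*2+0=0

31,0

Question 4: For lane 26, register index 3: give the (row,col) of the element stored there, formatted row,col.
14,5

lane 26⇒26/4=6, 26 mod 4=2
i=3  r:6+8⇒14  c:2·2+1⇒5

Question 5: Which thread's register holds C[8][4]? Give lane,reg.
r=8→G=0,rhi=1  c=4→T=2,p=0
L=0*4+2=2  i=1*2+0=2

2,2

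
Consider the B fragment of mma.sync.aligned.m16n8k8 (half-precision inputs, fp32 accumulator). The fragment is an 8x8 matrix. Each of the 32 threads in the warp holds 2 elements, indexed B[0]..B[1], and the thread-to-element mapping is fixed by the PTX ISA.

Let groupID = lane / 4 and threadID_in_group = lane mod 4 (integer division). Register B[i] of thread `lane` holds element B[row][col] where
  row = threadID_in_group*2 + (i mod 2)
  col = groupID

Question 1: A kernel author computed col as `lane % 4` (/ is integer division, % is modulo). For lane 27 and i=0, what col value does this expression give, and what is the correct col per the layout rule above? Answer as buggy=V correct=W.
`lane % 4`[27,0]→3
27: G=6,T=3
[0] (3*2+0,6) = (6,6)
col: 3 vs 6

buggy=3 correct=6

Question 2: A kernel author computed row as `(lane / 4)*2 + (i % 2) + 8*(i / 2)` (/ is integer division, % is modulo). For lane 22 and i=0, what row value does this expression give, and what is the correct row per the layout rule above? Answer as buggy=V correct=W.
buggy=10 correct=4

`(lane / 4)*2 + (i % 2) + 8*(i / 2)`[22,0]⇒10
lane 22⇒22/4=5, 22 mod 4=2
i=0  r:2·2+0⇒4  c:5
row: 10 vs 4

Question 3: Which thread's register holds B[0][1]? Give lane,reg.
c=1->g=1  r=0->t=0,b0=0
L=1*4+0=4  i=0=0

4,0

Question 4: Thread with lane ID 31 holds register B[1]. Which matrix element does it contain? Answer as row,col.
7,7

lane 31: g=7 (31/4), t=3 (31%4)
i=1: r=3*2+1=7, c=g=7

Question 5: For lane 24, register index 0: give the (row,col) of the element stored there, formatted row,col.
0,6

L=24->gid=24>>2=6, tid=24&3=0
[0]->row 0·2+0=0  col gid=6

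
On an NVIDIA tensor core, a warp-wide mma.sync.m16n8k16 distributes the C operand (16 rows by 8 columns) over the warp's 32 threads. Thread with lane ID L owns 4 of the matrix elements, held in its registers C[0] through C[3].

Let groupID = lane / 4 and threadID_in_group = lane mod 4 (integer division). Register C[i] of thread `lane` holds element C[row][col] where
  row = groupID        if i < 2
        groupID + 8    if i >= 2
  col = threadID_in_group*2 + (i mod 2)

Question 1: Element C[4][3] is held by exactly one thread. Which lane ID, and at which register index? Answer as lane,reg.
r=4⇒gr=4,Rb=0  c=3⇒th=1,odd=1
L=4*4+1=17  i=0*2+1=1

17,1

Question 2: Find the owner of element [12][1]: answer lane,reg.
r:12=>grp=4,rB=1  c:1=>tig=0,lo=1
L=4*4+0=16  i=1*2+1=3

16,3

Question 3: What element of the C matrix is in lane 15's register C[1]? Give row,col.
3,7

lane 15: g=3 (15/4), t=3 (15%4)
i=1: r=3+0=3, c=3*2+1=7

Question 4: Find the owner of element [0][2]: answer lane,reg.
r=0→G=0,rhi=0  c=2→T=1,p=0
L=0*4+1=1  i=0*2+0=0

1,0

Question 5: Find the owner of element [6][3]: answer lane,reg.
r=6⇒gr=6,Rb=0  c=3⇒th=1,odd=1
L=6*4+1=25  i=0*2+1=1

25,1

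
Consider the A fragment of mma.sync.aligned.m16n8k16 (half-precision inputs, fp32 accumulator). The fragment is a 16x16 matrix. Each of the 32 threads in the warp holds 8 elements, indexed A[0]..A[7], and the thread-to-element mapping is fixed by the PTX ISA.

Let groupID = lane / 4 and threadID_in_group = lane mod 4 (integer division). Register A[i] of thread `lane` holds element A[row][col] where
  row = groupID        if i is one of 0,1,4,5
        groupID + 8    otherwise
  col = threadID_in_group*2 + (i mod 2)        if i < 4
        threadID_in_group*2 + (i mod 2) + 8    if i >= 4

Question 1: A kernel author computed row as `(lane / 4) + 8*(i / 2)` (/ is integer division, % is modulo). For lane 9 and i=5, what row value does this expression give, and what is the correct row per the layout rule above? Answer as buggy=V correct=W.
buggy=18 correct=2

`(lane / 4) + 8*(i / 2)`[9,5]->18
lane 9->9/4=2, 9 mod 4=1
i=5  r:2+0->2  c:2·1+1+8->11
row: 18 vs 2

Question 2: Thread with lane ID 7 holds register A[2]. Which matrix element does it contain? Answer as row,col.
7: g=1,t=3
[2] (1+8,3*2+0+0) = (9,6)

9,6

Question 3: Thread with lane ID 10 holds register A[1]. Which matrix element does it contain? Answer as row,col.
lane 10: g=2 (10/4), t=2 (10%4)
i=1: r=2+0=2, c=2*2+1+0=5

2,5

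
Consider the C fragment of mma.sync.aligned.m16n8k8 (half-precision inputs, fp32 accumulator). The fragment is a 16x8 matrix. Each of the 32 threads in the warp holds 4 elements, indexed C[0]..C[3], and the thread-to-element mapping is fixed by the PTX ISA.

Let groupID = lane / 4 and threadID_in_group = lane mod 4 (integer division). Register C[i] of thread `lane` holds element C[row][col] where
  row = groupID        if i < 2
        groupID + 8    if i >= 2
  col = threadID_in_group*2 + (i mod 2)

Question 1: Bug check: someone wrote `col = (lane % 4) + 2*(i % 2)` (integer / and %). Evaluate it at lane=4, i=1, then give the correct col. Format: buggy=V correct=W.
buggy=2 correct=1

`(lane % 4) + 2*(i % 2)`[4,1]=>2
L=4=>grp=4>>2=1, tig=4&3=0
[1]=>row 1+0=1  col 0·2+1=1
col: 2 vs 1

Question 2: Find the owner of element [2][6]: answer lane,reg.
11,0

r=2->g=2,rb=0  c=6->t=3,b0=0
L=2*4+3=11  i=0*2+0=0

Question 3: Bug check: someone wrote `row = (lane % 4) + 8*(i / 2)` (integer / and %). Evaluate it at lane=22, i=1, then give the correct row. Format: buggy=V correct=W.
buggy=2 correct=5

`(lane % 4) + 8*(i / 2)`[22,1]=>2
lane 22: grp=5 (22/4), tig=2 (22%4)
i=1: r=5+0=5, c=2*2+1=5
row: 2 vs 5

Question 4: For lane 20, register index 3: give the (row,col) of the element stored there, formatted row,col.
20: gr=5,th=0
[3] (5+8,0*2+1) = (13,1)

13,1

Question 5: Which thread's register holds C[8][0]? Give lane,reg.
0,2

r=8⇒gr=0,Rb=1  c=0⇒th=0,odd=0
L=0*4+0=0  i=1*2+0=2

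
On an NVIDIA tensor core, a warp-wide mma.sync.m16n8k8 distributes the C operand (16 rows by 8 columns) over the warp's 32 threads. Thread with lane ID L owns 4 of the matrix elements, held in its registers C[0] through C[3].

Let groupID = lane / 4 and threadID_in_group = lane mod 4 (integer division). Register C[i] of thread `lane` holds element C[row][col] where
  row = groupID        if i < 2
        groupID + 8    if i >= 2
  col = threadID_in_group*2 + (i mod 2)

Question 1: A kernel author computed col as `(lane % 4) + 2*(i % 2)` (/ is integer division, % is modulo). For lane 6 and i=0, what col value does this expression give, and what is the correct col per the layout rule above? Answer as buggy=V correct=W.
`(lane % 4) + 2*(i % 2)`[6,0]=>2
lane 6=>6/4=1, 6 mod 4=2
i=0  r:1+0=>1  c:2·2+0=>4
col: 2 vs 4

buggy=2 correct=4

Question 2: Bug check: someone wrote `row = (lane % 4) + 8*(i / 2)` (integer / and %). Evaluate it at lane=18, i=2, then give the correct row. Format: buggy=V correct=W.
`(lane % 4) + 8*(i / 2)`[18,2]->10
L=18->gid=18>>2=4, tid=18&3=2
[2]->row 4+8=12  col 2·2+0=4
row: 10 vs 12

buggy=10 correct=12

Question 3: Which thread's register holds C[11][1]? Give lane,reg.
12,3

r=11→G=3,rhi=1  c=1→T=0,p=1
L=3*4+0=12  i=1*2+1=3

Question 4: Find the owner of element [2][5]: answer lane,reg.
r=2->g=2,rb=0  c=5->t=2,b0=1
L=2*4+2=10  i=0*2+1=1

10,1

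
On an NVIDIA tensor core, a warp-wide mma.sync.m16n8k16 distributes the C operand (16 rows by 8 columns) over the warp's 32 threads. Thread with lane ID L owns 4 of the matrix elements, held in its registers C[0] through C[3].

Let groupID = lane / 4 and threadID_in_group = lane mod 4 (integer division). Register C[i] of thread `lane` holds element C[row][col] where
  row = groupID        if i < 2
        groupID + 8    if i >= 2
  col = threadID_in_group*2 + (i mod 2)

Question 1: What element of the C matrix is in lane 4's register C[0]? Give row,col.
lane 4: g=1 (4/4), t=0 (4%4)
i=0: r=1+0=1, c=0*2+0=0

1,0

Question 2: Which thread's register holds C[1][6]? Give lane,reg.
r:1=>grp=1,rB=0  c:6=>tig=3,lo=0
L=1*4+3=7  i=0*2+0=0

7,0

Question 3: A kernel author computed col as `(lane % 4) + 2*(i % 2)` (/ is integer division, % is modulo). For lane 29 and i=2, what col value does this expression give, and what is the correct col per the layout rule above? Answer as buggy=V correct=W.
buggy=1 correct=2

`(lane % 4) + 2*(i % 2)`[29,2]→1
lane 29: G=7 (29/4), T=1 (29%4)
i=2: r=7+8=15, c=1*2+0=2
col: 1 vs 2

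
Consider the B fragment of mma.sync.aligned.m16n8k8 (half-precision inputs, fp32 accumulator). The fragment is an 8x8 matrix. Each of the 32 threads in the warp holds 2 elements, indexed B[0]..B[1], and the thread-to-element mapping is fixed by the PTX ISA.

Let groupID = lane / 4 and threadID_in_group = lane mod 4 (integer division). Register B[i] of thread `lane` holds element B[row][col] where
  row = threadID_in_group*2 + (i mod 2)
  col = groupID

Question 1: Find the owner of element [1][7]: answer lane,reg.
c: 7->gid=7  r: 1->tid=0,i&1=1
L=7*4+0=28  i=1=1

28,1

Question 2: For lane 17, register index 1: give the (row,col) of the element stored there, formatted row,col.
3,4

17: gr=4,th=1
[1] (1*2+1,4) = (3,4)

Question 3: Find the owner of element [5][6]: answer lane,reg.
26,1

c=6->g=6  r=5->t=2,b0=1
L=6*4+2=26  i=1=1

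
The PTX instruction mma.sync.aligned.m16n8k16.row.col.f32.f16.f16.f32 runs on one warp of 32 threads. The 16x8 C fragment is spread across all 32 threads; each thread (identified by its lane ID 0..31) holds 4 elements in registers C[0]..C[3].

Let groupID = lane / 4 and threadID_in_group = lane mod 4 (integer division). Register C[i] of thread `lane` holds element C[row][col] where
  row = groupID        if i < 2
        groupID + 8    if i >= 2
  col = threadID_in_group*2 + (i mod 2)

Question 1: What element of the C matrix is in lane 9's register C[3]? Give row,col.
9: gid=2,tid=1
[3] (2+8,1*2+1) = (10,3)

10,3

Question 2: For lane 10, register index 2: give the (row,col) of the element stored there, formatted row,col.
10,4

L=10=>grp=10>>2=2, tig=10&3=2
[2]=>row 2+8=10  col 2·2+0=4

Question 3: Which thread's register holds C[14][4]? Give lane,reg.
26,2

r:14=>grp=6,rB=1  c:4=>tig=2,lo=0
L=6*4+2=26  i=1*2+0=2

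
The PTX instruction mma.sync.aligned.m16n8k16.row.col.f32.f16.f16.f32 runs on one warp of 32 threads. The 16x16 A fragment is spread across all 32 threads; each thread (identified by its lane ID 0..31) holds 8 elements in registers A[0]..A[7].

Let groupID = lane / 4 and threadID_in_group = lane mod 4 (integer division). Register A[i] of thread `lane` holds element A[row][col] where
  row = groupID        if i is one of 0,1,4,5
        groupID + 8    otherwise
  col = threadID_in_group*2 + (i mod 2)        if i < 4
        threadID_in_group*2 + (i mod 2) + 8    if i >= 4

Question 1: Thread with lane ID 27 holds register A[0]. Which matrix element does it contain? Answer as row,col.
6,6

L=27=>grp=27>>2=6, tig=27&3=3
[0]=>row 6+0=6  col 3·2+0+0=6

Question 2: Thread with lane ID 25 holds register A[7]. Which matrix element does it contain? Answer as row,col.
lane 25: grp=6 (25/4), tig=1 (25%4)
i=7: r=6+8=14, c=1*2+1+8=11

14,11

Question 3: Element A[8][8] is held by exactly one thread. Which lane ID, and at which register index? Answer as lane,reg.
0,6

r=8->g=0,rb=1  c=8->cb=1,t=0,b0=0
L=0*4+0=0  i=1*4+1*2+0=6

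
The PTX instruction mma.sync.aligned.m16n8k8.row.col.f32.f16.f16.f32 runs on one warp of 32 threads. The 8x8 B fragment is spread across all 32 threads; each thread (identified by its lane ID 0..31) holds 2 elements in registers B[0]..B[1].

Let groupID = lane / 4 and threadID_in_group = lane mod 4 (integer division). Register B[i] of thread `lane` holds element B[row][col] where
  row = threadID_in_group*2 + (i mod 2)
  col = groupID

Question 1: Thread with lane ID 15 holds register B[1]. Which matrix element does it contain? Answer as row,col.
7,3

lane 15: gr=3 (15/4), th=3 (15%4)
i=1: r=3*2+1=7, c=gr=3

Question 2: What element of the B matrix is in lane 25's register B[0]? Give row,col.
lane 25=>25/4=6, 25 mod 4=1
i=0  r:2·1+0=>2  c:6

2,6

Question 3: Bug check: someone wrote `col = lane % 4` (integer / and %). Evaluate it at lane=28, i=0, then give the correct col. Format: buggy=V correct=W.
`lane % 4`[28,0]=>0
lane 28: grp=7 (28/4), tig=0 (28%4)
i=0: r=0*2+0=0, c=grp=7
col: 0 vs 7

buggy=0 correct=7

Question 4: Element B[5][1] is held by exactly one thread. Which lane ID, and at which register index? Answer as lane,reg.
6,1

c:1=>grp=1  r:5=>tig=2,lo=1
L=1*4+2=6  i=1=1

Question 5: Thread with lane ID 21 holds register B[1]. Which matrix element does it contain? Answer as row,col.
lane 21: gid=5 (21/4), tid=1 (21%4)
i=1: r=1*2+1=3, c=gid=5

3,5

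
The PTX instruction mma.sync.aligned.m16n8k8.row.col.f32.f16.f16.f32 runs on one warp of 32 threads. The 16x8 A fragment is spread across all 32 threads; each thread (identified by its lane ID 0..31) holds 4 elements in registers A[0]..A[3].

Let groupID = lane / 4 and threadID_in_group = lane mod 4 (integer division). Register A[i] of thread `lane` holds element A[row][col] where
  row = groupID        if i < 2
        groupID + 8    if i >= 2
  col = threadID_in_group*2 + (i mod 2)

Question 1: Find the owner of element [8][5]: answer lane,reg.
2,3

r=8→G=0,rhi=1  c=5→T=2,p=1
L=0*4+2=2  i=1*2+1=3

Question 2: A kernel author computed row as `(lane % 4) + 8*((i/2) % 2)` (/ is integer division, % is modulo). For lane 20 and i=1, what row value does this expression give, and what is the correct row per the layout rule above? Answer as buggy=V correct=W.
`(lane % 4) + 8*((i/2) % 2)`[20,1]→0
lane 20→20/4=5, 20 mod 4=0
i=1  r:5+0→5  c:2·0+1→1
row: 0 vs 5

buggy=0 correct=5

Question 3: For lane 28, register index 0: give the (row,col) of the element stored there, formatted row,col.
7,0

28: gr=7,th=0
[0] (7+0,0*2+0) = (7,0)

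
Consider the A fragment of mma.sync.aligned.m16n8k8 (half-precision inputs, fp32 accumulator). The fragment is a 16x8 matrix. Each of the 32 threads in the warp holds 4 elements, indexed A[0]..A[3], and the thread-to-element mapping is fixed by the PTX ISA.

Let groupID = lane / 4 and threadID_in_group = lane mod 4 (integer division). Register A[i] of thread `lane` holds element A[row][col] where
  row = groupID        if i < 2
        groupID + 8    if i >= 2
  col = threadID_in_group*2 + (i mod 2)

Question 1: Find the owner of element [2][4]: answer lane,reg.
r=2⇒gr=2,Rb=0  c=4⇒th=2,odd=0
L=2*4+2=10  i=0*2+0=0

10,0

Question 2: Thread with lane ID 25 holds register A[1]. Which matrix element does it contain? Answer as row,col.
lane 25: gid=6 (25/4), tid=1 (25%4)
i=1: r=6+0=6, c=1*2+1=3

6,3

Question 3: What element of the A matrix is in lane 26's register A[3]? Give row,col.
14,5

26: G=6,T=2
[3] (6+8,2*2+1) = (14,5)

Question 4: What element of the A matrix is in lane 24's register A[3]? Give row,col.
L=24→G=24>>2=6, T=24&3=0
[3]→row 6+8=14  col 0·2+1=1

14,1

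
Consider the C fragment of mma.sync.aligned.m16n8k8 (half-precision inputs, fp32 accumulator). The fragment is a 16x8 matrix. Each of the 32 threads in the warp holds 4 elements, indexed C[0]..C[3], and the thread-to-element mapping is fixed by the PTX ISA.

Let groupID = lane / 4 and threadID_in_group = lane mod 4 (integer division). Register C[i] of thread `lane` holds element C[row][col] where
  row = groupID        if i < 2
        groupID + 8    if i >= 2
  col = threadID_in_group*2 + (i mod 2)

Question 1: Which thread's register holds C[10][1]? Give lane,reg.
r=10→G=2,rhi=1  c=1→T=0,p=1
L=2*4+0=8  i=1*2+1=3

8,3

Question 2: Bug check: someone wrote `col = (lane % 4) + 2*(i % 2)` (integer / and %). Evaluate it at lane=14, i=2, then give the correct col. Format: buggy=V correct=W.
buggy=2 correct=4

`(lane % 4) + 2*(i % 2)`[14,2]=>2
lane 14=>14/4=3, 14 mod 4=2
i=2  r:3+8=>11  c:2·2+0=>4
col: 2 vs 4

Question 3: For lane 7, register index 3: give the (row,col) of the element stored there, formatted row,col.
9,7

lane 7: G=1 (7/4), T=3 (7%4)
i=3: r=1+8=9, c=3*2+1=7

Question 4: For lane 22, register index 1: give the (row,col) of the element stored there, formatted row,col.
5,5

L=22=>grp=22>>2=5, tig=22&3=2
[1]=>row 5+0=5  col 2·2+1=5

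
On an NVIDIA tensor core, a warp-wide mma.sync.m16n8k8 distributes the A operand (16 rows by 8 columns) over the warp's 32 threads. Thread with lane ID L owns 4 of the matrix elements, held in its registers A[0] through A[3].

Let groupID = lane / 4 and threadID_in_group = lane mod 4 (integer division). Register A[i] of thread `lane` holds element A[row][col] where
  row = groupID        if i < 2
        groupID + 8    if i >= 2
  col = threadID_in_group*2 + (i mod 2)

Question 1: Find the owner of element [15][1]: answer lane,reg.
r=15→G=7,rhi=1  c=1→T=0,p=1
L=7*4+0=28  i=1*2+1=3

28,3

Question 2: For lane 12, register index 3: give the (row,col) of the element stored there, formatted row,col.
11,1

12: grp=3,tig=0
[3] (3+8,0*2+1) = (11,1)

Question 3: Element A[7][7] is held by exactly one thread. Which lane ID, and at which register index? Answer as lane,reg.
31,1

r=7⇒gr=7,Rb=0  c=7⇒th=3,odd=1
L=7*4+3=31  i=0*2+1=1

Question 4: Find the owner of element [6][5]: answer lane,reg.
r:6=>grp=6,rB=0  c:5=>tig=2,lo=1
L=6*4+2=26  i=0*2+1=1

26,1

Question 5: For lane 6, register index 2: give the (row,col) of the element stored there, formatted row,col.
9,4

lane 6→6/4=1, 6 mod 4=2
i=2  r:1+8→9  c:2·2+0→4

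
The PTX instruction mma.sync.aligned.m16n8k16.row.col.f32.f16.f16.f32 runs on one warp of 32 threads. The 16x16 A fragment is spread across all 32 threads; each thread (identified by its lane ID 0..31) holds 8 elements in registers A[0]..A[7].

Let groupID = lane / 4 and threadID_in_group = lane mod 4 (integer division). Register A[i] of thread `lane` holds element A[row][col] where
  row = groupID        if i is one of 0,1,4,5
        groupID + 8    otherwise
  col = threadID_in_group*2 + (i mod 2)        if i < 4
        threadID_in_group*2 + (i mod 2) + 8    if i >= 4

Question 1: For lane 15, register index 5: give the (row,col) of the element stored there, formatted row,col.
lane 15: gid=3 (15/4), tid=3 (15%4)
i=5: r=3+0=3, c=3*2+1+8=15

3,15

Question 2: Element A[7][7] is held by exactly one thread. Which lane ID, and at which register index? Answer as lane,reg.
31,1

r=7→G=7,rhi=0  c=7→chi=0,T=3,p=1
L=7*4+3=31  i=0*4+0*2+1=1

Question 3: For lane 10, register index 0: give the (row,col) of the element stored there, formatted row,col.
10: G=2,T=2
[0] (2+0,2*2+0+0) = (2,4)

2,4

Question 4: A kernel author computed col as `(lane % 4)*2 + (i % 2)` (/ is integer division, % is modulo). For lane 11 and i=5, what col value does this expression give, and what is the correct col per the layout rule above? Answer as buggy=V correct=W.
buggy=7 correct=15

`(lane % 4)*2 + (i % 2)`[11,5]→7
lane 11→11/4=2, 11 mod 4=3
i=5  r:2+0→2  c:2·3+1+8→15
col: 7 vs 15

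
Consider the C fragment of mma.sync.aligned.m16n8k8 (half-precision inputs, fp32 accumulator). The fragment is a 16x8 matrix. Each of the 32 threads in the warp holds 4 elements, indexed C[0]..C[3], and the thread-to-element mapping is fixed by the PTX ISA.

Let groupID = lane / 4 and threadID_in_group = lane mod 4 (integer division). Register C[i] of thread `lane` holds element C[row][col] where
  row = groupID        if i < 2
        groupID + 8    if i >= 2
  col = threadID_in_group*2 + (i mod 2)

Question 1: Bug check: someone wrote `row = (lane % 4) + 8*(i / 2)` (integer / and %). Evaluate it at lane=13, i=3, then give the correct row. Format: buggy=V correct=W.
`(lane % 4) + 8*(i / 2)`[13,3]->9
lane 13->13/4=3, 13 mod 4=1
i=3  r:3+8->11  c:2·1+1->3
row: 9 vs 11

buggy=9 correct=11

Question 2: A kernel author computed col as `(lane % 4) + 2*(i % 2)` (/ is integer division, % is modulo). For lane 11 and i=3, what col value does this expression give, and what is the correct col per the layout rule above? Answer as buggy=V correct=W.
buggy=5 correct=7

`(lane % 4) + 2*(i % 2)`[11,3]=>5
11: grp=2,tig=3
[3] (2+8,3*2+1) = (10,7)
col: 5 vs 7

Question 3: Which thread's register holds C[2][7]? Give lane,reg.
r: 2->gid=2,r8=0  c: 7->tid=3,i&1=1
L=2*4+3=11  i=0*2+1=1

11,1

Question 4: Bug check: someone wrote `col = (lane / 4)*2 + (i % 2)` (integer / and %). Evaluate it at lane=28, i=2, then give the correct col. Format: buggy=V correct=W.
`(lane / 4)*2 + (i % 2)`[28,2]=>14
lane 28=>28/4=7, 28 mod 4=0
i=2  r:7+8=>15  c:2·0+0=>0
col: 14 vs 0

buggy=14 correct=0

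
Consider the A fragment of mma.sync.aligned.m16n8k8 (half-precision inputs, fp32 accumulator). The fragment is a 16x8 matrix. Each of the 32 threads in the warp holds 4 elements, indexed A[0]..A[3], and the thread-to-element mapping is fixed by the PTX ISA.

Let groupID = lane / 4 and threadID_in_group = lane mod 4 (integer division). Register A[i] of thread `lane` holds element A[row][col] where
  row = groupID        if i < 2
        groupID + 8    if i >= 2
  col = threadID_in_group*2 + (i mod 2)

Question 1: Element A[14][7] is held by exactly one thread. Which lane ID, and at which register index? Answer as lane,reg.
27,3

r=14->g=6,rb=1  c=7->t=3,b0=1
L=6*4+3=27  i=1*2+1=3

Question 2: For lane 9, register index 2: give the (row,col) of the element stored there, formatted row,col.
10,2

L=9→G=9>>2=2, T=9&3=1
[2]→row 2+8=10  col 1·2+0=2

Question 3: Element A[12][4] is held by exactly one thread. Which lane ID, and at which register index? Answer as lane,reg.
18,2

r: 12->gid=4,r8=1  c: 4->tid=2,i&1=0
L=4*4+2=18  i=1*2+0=2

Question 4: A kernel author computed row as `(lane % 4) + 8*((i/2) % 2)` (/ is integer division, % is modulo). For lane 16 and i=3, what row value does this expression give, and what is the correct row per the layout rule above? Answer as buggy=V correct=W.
buggy=8 correct=12

`(lane % 4) + 8*((i/2) % 2)`[16,3]->8
lane 16: gid=4 (16/4), tid=0 (16%4)
i=3: r=4+8=12, c=0*2+1=1
row: 8 vs 12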